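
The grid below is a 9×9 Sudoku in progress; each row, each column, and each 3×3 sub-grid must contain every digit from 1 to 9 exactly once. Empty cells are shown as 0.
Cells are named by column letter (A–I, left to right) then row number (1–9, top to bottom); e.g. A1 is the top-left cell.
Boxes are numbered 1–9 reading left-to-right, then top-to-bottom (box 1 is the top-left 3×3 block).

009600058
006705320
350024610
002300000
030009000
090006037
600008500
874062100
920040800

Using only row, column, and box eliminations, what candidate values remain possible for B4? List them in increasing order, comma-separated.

1,4,6,8

Row 4 already contains {2, 3}.
Column B already contains {2, 3, 5, 7, 9}.
Its 3×3 block (box 4) already contains {2, 3, 9}.
Removing those from 1–9 leaves {1, 4, 6, 8} as the candidates for B4.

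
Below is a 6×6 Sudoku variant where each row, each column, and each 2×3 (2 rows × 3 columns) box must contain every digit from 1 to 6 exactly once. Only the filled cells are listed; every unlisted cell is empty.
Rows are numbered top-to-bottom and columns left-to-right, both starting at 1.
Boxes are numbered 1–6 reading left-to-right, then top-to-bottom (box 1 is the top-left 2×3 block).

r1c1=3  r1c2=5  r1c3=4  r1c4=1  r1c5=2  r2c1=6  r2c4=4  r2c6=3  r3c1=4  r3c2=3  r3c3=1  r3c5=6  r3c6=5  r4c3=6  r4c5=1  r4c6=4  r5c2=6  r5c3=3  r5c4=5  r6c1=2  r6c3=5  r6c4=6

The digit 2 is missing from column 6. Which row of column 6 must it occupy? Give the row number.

Consider where 2 can go in column 6.
r1c6 is out (row 1 already has a 2).
r6c6 is out (row 6 already has a 2).
So the only cell in column 6 that can hold 2 is r5c6.
That is row 5.

5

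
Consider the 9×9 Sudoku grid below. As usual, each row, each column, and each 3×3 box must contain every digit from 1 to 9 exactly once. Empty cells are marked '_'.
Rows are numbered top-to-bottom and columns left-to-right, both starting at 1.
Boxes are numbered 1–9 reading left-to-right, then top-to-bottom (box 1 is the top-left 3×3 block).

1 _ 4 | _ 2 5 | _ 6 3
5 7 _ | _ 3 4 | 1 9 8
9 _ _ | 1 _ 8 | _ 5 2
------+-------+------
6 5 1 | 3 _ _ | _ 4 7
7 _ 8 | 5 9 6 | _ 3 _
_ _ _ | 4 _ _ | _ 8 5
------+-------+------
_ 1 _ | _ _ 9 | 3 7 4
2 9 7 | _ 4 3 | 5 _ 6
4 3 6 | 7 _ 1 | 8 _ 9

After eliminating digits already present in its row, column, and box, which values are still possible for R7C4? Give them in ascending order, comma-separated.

2,6,8

Row 7 already contains {1, 3, 4, 7, 9}.
Column 4 already contains {1, 3, 4, 5, 7}.
Its 3×3 block (box 8) already contains {1, 3, 4, 7, 9}.
Removing those from 1–9 leaves {2, 6, 8} as the candidates for R7C4.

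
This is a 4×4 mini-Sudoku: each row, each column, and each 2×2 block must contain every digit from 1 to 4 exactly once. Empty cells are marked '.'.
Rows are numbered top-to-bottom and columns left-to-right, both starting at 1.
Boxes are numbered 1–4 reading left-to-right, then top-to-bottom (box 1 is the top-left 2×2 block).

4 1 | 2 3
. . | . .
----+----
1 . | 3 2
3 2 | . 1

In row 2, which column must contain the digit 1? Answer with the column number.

Consider where 1 can go in row 2.
r2c1 is out (column 1 already has a 1).
r2c2 is out (column 2 already has a 1).
r2c4 is out (column 4 already has a 1).
So the only cell in row 2 that can hold 1 is r2c3.
That is column 3.

3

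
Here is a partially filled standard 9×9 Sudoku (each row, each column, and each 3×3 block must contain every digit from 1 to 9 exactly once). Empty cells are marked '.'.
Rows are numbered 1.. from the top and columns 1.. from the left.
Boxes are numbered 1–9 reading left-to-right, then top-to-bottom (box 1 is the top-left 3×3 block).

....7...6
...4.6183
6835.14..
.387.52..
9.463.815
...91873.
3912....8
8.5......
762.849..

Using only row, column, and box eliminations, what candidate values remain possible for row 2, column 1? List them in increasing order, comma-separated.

2,5

Row 2 already contains {1, 3, 4, 6, 8}.
Column 1 already contains {3, 6, 7, 8, 9}.
Its 3×3 block (box 1) already contains {3, 6, 8}.
Removing those from 1–9 leaves {2, 5} as the candidates for row 2, column 1.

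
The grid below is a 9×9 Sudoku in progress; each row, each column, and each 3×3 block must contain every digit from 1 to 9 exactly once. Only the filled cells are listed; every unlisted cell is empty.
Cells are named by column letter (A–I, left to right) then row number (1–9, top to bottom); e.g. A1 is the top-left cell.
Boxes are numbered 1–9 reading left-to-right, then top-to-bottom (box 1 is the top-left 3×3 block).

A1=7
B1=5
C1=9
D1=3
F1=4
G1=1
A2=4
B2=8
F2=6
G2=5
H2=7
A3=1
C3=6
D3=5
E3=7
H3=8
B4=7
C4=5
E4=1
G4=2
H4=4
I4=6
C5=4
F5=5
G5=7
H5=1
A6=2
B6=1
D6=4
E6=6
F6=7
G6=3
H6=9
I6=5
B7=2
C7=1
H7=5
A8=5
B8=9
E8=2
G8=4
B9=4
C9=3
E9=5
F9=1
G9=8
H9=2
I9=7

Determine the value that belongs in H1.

6

Row 1 already contains {1, 3, 4, 5, 7, 9}.
Column H already contains {1, 2, 4, 5, 7, 8, 9}.
Its 3×3 block (box 3) already contains {1, 5, 7, 8}.
The only value from 1–9 not eliminated is 6, so H1 = 6.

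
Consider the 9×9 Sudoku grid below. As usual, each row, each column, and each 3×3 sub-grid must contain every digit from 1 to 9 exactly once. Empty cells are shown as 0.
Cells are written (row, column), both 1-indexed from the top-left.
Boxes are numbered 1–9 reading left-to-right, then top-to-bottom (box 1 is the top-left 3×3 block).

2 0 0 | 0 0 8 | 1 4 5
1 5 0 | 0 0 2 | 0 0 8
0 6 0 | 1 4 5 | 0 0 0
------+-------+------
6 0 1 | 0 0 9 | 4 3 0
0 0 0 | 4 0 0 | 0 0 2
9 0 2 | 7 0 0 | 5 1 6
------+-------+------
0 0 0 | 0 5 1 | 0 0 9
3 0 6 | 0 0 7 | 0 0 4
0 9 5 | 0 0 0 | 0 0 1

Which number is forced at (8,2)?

Cell (8,2) itself could take any of {1, 2, 8} by direct elimination.
Consider where 1 can go in box 7.
(7,1) is out (row 7 already has a 1).
(7,2) is out (row 7 already has a 1).
(7,3) is out (row 7 already has a 1).
(9,1) is out (row 9 already has a 1).
So the only cell in box 7 that can hold 1 is (8,2).
Therefore (8,2) = 1.

1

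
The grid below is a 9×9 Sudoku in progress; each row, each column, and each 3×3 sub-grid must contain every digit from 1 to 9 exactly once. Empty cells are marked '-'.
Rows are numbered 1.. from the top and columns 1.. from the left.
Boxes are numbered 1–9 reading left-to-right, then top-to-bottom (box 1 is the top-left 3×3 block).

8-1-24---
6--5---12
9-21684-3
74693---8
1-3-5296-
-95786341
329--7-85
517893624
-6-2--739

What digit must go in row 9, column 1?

Row 9 already contains {2, 3, 6, 7, 9}.
Column 1 already contains {1, 3, 5, 6, 7, 8, 9}.
Its 3×3 block (box 7) already contains {1, 2, 3, 5, 6, 7, 9}.
The only value from 1–9 not eliminated is 4, so row 9, column 1 = 4.

4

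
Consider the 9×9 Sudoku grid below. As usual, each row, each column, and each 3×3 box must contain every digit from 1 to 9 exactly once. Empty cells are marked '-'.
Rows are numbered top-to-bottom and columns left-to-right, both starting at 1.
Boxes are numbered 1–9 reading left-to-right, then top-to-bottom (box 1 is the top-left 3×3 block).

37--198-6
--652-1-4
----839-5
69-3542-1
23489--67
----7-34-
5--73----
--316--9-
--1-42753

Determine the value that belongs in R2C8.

3

Cell R2C8 itself could take any of {3, 7} by direct elimination.
Consider where 3 can go in row 2.
R2C1 is out (column 1 already has a 3).
R2C2 is out (column 2 already has a 3).
R2C6 is out (column 6 already has a 3).
So the only cell in row 2 that can hold 3 is R2C8.
Therefore R2C8 = 3.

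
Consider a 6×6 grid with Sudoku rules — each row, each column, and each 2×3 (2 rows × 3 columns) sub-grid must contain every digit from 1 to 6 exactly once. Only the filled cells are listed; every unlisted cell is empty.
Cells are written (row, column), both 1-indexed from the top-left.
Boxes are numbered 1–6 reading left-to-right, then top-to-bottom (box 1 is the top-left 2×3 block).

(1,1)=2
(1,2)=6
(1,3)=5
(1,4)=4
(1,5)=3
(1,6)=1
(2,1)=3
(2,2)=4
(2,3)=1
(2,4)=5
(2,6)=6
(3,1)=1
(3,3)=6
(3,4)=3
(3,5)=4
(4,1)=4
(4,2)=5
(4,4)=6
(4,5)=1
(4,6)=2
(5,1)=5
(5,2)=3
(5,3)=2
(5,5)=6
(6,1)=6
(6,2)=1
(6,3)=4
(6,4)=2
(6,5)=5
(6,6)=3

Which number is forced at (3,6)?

Row 3 already contains {1, 3, 4, 6}.
Column 6 already contains {1, 2, 3, 6}.
Its 2×3 block (box 4) already contains {1, 2, 3, 4, 6}.
The only value from 1–6 not eliminated is 5, so (3,6) = 5.

5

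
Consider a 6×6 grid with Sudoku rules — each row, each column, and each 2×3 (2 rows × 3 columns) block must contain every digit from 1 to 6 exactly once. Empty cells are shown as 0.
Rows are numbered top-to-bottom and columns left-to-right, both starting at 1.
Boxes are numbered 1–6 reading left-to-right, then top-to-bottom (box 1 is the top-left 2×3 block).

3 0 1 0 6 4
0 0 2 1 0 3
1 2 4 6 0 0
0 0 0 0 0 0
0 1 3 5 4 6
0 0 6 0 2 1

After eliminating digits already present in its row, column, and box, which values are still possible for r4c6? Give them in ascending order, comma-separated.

Row 4 already contains {}.
Column 6 already contains {1, 3, 4, 6}.
Its 2×3 block (box 4) already contains {6}.
Removing those from 1–6 leaves {2, 5} as the candidates for r4c6.

2,5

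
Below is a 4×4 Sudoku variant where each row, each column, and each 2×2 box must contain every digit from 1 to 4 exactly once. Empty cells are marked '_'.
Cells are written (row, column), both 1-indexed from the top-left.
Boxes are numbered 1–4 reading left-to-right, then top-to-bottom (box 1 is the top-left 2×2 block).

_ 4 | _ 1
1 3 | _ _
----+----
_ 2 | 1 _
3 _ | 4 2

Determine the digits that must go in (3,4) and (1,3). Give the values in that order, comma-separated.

3,3

For (3,4):
  Row 3 already contains {1, 2}.
  Column 4 already contains {1, 2}.
  Its 2×2 block (box 4) already contains {1, 2, 4}.
  The only value from 1–4 not eliminated is 3, so (3,4) = 3.
For (1,3):
  Consider where 3 can go in row 1.
  (1,1) is out (column 1 already has a 3).
  So the only cell in row 1 that can hold 3 is (1,3).
  So (1,3) = 3.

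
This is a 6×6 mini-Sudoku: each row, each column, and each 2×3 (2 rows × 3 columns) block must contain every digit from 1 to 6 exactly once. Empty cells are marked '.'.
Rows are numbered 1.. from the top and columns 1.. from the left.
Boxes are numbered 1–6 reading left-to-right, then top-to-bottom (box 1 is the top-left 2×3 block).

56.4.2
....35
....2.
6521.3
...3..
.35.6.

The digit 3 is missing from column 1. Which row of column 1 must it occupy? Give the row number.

Consider where 3 can go in column 1.
row 2, column 1 is out (row 2 already has a 3).
row 5, column 1 is out (row 5 already has a 3).
row 6, column 1 is out (row 6 already has a 3).
So the only cell in column 1 that can hold 3 is row 3, column 1.
That is row 3.

3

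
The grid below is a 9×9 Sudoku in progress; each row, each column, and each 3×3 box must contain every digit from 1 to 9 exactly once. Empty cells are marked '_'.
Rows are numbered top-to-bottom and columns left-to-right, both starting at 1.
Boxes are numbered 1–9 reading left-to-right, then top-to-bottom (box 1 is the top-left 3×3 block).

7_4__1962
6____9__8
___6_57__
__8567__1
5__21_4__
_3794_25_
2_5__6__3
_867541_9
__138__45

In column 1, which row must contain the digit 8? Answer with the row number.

Consider where 8 can go in column 1.
r4c1 is out (row 4 already has a 8).
r6c1 is out (box 4 already has a 8).
r8c1 is out (row 8 already has a 8).
r9c1 is out (row 9 already has a 8).
So the only cell in column 1 that can hold 8 is r3c1.
That is row 3.

3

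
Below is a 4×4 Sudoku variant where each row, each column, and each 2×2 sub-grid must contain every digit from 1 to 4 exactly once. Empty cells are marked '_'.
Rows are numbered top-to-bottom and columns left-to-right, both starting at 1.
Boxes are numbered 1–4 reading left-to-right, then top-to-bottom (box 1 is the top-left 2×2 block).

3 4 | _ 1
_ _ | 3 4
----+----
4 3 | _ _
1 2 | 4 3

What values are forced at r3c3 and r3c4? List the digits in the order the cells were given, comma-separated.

For r3c3:
  Consider where 1 can go in column 3.
  r1c3 is out (row 1 already has a 1).
  So the only cell in column 3 that can hold 1 is r3c3.
  So r3c3 = 1.
For r3c4:
  Row 3 already contains {3, 4}.
  Column 4 already contains {1, 3, 4}.
  Its 2×2 block (box 4) already contains {3, 4}.
  The only value from 1–4 not eliminated is 2, so r3c4 = 2.

1,2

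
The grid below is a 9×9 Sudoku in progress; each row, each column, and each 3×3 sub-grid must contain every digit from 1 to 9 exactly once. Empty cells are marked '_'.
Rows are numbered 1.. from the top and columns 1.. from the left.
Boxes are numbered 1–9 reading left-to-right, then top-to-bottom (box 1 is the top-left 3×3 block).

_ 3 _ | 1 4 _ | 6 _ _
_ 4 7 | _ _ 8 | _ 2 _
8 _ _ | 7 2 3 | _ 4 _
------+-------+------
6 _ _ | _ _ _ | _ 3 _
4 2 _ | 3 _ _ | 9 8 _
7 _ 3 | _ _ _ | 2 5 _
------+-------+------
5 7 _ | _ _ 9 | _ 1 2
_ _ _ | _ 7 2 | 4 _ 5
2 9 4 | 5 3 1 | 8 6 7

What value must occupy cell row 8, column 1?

3

Cell row 8, column 1 itself could take any of {1, 3} by direct elimination.
Consider where 3 can go in row 8.
row 8, column 2 is out (column 2 already has a 3).
row 8, column 3 is out (column 3 already has a 3).
row 8, column 4 is out (column 4 already has a 3).
row 8, column 8 is out (column 8 already has a 3).
So the only cell in row 8 that can hold 3 is row 8, column 1.
Therefore row 8, column 1 = 3.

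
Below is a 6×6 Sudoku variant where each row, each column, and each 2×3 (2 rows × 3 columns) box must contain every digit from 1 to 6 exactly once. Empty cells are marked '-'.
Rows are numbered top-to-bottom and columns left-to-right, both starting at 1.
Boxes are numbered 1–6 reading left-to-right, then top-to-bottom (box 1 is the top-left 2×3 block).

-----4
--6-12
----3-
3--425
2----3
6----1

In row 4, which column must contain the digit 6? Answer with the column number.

2

Consider where 6 can go in row 4.
r4c3 is out (column 3 already has a 6).
So the only cell in row 4 that can hold 6 is r4c2.
That is column 2.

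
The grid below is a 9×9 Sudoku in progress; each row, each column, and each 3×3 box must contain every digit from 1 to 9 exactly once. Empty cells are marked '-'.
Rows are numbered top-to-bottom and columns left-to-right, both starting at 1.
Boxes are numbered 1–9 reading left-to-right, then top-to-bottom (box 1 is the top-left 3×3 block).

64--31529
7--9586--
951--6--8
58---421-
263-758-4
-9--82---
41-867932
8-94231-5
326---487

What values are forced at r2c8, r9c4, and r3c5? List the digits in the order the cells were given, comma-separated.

4,5,4

For r2c8:
  Row 2 already contains {5, 6, 7, 8, 9}.
  Column 8 already contains {1, 2, 3, 8}.
  Its 3×3 block (box 3) already contains {2, 5, 6, 8, 9}.
  The only value from 1–9 not eliminated is 4, so r2c8 = 4.
For r9c4:
  Consider where 5 can go in row 9.
  r9c5 is out (column 5 already has a 5).
  r9c6 is out (column 6 already has a 5).
  So the only cell in row 9 that can hold 5 is r9c4.
  So r9c4 = 5.
For r3c5:
  Row 3 already contains {1, 5, 6, 8, 9}.
  Column 5 already contains {2, 3, 5, 6, 7, 8}.
  Its 3×3 block (box 2) already contains {1, 3, 5, 6, 8, 9}.
  The only value from 1–9 not eliminated is 4, so r3c5 = 4.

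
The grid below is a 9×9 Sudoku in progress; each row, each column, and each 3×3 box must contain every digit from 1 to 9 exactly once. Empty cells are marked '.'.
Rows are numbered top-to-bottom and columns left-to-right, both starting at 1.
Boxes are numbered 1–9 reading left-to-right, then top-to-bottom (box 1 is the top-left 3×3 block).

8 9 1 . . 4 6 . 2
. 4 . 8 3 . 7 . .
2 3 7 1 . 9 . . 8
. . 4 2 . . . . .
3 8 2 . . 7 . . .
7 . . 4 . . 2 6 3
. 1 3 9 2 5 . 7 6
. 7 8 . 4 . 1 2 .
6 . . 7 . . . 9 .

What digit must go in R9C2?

2

Cell R9C2 itself could take any of {2, 5} by direct elimination.
Consider where 2 can go in box 7.
R7C1 is out (row 7 already has a 2).
R8C1 is out (row 8 already has a 2).
R9C3 is out (column 3 already has a 2).
So the only cell in box 7 that can hold 2 is R9C2.
Therefore R9C2 = 2.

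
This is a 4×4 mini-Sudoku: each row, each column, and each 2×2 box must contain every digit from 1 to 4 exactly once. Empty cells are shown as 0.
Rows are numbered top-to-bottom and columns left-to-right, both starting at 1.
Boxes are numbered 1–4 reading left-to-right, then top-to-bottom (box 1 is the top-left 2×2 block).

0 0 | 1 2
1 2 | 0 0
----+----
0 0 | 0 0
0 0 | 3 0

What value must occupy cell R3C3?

Cell R3C3 itself could take any of {2, 4} by direct elimination.
Consider where 2 can go in box 4.
R3C4 is out (column 4 already has a 2).
R4C4 is out (column 4 already has a 2).
So the only cell in box 4 that can hold 2 is R3C3.
Therefore R3C3 = 2.

2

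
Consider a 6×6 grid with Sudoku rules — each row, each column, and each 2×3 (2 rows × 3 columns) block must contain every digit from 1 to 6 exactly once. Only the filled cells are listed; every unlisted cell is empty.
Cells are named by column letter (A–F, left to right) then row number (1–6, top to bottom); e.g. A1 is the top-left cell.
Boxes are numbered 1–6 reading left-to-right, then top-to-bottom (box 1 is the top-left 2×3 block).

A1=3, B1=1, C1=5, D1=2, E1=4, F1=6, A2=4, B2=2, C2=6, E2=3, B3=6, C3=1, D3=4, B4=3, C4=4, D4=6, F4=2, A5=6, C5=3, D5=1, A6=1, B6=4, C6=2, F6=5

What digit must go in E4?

1

Cell E4 itself could take any of {1, 5} by direct elimination.
Consider where 1 can go in row 4.
A4 is out (column A already has a 1).
So the only cell in row 4 that can hold 1 is E4.
Therefore E4 = 1.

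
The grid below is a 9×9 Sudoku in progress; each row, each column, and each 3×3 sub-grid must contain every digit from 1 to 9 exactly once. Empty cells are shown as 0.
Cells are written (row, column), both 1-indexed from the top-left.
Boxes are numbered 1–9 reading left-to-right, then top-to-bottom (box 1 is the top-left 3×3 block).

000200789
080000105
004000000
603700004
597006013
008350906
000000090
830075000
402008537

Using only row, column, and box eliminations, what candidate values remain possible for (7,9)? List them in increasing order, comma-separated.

1,2,8

Row 7 already contains {9}.
Column 9 already contains {3, 4, 5, 6, 7, 9}.
Its 3×3 block (box 9) already contains {3, 5, 7, 9}.
Removing those from 1–9 leaves {1, 2, 8} as the candidates for (7,9).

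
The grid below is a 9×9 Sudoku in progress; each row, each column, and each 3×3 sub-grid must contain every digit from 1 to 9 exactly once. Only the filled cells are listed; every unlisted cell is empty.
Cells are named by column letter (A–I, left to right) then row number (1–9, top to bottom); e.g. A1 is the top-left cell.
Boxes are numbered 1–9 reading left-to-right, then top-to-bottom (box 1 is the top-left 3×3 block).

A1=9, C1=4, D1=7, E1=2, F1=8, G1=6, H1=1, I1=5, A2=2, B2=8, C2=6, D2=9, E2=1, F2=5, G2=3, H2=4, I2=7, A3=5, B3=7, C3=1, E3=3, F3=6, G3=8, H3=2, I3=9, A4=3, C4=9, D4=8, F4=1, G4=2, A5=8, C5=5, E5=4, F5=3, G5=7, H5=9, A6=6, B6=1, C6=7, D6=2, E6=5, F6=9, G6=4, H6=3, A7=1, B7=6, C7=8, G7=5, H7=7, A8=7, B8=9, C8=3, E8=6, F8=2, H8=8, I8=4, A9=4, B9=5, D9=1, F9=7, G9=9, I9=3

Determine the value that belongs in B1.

3

Row 1 already contains {1, 2, 4, 5, 6, 7, 8, 9}.
Column B already contains {1, 5, 6, 7, 8, 9}.
Its 3×3 block (box 1) already contains {1, 2, 4, 5, 6, 7, 8, 9}.
The only value from 1–9 not eliminated is 3, so B1 = 3.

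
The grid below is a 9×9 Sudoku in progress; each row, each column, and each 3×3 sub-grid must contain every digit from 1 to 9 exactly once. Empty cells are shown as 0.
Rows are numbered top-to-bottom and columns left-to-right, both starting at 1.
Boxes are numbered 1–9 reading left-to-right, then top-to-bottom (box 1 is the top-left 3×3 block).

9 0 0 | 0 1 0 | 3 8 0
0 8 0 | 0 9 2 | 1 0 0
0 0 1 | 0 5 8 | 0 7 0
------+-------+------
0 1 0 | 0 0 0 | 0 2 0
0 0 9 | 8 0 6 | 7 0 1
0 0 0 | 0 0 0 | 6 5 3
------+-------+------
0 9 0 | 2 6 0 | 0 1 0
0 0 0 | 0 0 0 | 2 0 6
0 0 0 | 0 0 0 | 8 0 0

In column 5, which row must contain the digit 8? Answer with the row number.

Consider where 8 can go in column 5.
r4c5 is out (box 5 already has a 8).
r5c5 is out (row 5 already has a 8).
r6c5 is out (box 5 already has a 8).
r9c5 is out (row 9 already has a 8).
So the only cell in column 5 that can hold 8 is r8c5.
That is row 8.

8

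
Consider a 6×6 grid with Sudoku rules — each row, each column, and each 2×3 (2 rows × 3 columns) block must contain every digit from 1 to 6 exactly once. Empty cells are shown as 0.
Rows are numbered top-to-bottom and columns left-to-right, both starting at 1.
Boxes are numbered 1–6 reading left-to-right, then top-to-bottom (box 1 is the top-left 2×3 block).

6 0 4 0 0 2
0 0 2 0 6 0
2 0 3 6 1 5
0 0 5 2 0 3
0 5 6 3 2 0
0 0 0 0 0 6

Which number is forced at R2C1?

Cell R2C1 itself could take any of {1, 3, 5} by direct elimination.
Consider where 5 can go in column 1.
R4C1 is out (row 4 already has a 5).
R5C1 is out (row 5 already has a 5).
R6C1 is out (box 5 already has a 5).
So the only cell in column 1 that can hold 5 is R2C1.
Therefore R2C1 = 5.

5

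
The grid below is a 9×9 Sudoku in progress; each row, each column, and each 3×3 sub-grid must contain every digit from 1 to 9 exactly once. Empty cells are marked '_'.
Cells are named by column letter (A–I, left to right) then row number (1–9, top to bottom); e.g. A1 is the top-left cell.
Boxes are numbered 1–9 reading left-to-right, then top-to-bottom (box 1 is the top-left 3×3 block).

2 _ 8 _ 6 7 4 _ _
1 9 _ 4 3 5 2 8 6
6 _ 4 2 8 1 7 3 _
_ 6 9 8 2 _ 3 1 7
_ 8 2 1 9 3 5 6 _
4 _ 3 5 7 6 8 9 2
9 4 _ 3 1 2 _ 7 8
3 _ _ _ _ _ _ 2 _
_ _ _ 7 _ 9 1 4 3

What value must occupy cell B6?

Row 6 already contains {2, 3, 4, 5, 6, 7, 8, 9}.
Column B already contains {4, 6, 8, 9}.
Its 3×3 block (box 4) already contains {2, 3, 4, 6, 8, 9}.
The only value from 1–9 not eliminated is 1, so B6 = 1.

1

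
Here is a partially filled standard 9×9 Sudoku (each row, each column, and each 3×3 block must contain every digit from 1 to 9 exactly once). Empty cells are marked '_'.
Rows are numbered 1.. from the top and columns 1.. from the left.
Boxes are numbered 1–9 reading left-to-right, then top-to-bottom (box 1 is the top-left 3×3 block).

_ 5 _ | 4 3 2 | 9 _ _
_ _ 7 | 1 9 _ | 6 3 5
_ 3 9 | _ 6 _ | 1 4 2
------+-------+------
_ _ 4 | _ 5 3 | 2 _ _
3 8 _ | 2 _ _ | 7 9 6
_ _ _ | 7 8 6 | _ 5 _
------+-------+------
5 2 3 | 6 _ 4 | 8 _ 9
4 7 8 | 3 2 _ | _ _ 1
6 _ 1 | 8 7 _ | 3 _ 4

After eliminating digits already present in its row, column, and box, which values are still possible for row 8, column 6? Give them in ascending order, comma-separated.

Row 8 already contains {1, 2, 3, 4, 7, 8}.
Column 6 already contains {2, 3, 4, 6}.
Its 3×3 block (box 8) already contains {2, 3, 4, 6, 7, 8}.
Removing those from 1–9 leaves {5, 9} as the candidates for row 8, column 6.

5,9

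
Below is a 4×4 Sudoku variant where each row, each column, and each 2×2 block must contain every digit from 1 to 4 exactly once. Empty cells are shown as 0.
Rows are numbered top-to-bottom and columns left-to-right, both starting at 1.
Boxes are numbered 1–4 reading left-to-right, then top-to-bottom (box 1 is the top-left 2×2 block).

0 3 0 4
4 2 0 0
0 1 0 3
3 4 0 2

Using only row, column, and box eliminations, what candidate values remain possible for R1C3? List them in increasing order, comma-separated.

Row 1 already contains {3, 4}.
Column 3 already contains {}.
Its 2×2 block (box 2) already contains {4}.
Removing those from 1–4 leaves {1, 2} as the candidates for R1C3.

1,2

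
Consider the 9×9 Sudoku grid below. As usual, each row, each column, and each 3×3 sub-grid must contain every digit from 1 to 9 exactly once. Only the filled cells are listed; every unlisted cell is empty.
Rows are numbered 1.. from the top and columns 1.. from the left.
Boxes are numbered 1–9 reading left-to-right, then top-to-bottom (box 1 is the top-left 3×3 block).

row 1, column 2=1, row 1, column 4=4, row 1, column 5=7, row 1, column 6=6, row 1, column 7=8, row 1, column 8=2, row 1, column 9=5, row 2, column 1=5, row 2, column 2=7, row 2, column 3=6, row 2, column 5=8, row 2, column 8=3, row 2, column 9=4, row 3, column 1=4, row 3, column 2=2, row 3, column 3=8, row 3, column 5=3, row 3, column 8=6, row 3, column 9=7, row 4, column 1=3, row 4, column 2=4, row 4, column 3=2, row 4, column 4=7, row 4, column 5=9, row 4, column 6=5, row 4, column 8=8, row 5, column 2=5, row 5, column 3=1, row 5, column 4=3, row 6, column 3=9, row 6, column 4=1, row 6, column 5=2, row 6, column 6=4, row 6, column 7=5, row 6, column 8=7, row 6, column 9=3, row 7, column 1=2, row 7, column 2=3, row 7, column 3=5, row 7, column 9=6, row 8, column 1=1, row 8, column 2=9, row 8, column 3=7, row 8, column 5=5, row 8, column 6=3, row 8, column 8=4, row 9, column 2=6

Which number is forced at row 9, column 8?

5

Cell row 9, column 8 itself could take any of {1, 5, 9} by direct elimination.
Consider where 5 can go in column 8.
row 5, column 8 is out (row 5 already has a 5).
row 7, column 8 is out (row 7 already has a 5).
So the only cell in column 8 that can hold 5 is row 9, column 8.
Therefore row 9, column 8 = 5.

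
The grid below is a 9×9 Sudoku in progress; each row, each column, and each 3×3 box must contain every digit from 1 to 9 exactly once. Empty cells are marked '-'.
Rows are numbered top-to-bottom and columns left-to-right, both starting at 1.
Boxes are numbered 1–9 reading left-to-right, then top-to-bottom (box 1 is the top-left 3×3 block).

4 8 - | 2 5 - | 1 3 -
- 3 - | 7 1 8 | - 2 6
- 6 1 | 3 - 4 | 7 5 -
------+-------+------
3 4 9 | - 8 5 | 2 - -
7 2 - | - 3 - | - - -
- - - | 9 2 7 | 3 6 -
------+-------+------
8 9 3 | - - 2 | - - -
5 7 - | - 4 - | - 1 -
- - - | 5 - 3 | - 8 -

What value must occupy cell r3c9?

8

Cell r3c9 itself could take any of {8, 9} by direct elimination.
Consider where 8 can go in box 3.
r1c9 is out (row 1 already has a 8).
r2c7 is out (row 2 already has a 8).
So the only cell in box 3 that can hold 8 is r3c9.
Therefore r3c9 = 8.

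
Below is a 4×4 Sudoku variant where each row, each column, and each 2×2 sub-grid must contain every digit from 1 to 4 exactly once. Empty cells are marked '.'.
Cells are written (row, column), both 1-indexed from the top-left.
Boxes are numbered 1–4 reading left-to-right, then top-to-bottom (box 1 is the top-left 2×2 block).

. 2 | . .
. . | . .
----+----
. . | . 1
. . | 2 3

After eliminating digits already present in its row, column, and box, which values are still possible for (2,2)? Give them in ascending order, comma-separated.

1,3,4

Row 2 already contains {}.
Column 2 already contains {2}.
Its 2×2 block (box 1) already contains {2}.
Removing those from 1–4 leaves {1, 3, 4} as the candidates for (2,2).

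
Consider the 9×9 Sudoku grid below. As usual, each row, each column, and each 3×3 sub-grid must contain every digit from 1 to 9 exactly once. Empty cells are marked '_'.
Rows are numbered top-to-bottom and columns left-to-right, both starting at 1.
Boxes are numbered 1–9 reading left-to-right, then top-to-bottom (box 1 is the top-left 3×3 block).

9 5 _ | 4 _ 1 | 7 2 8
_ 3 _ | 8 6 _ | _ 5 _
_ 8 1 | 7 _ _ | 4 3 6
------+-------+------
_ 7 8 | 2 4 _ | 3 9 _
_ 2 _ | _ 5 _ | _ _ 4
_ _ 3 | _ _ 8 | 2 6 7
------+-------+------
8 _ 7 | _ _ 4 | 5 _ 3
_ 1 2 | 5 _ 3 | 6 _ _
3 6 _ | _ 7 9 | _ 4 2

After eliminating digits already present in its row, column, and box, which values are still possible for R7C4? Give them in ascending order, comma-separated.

Row 7 already contains {3, 4, 5, 7, 8}.
Column 4 already contains {2, 4, 5, 7, 8}.
Its 3×3 block (box 8) already contains {3, 4, 5, 7, 9}.
Removing those from 1–9 leaves {1, 6} as the candidates for R7C4.

1,6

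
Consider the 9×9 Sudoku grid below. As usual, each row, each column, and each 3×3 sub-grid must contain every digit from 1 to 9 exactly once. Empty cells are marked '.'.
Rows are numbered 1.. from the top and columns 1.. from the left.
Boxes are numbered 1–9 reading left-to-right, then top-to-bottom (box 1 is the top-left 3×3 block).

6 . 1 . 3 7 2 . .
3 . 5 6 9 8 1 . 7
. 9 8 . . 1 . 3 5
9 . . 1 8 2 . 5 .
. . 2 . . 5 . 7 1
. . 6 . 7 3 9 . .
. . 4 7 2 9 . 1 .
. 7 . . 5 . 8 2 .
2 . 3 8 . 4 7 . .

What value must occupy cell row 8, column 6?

Row 8 already contains {2, 5, 7, 8}.
Column 6 already contains {1, 2, 3, 4, 5, 7, 8, 9}.
Its 3×3 block (box 8) already contains {2, 4, 5, 7, 8, 9}.
The only value from 1–9 not eliminated is 6, so row 8, column 6 = 6.

6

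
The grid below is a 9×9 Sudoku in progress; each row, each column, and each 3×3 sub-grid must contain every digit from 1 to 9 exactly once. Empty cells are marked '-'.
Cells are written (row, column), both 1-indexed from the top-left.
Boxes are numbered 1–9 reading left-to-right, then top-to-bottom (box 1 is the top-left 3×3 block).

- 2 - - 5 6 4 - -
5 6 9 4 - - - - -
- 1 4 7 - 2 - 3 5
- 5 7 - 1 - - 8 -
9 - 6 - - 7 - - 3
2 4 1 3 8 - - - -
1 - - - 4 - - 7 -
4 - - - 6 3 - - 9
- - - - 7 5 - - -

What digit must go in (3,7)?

6

Cell (3,7) itself could take any of {6, 8, 9} by direct elimination.
Consider where 6 can go in row 3.
(3,1) is out (box 1 already has a 6).
(3,5) is out (column 5 already has a 6).
So the only cell in row 3 that can hold 6 is (3,7).
Therefore (3,7) = 6.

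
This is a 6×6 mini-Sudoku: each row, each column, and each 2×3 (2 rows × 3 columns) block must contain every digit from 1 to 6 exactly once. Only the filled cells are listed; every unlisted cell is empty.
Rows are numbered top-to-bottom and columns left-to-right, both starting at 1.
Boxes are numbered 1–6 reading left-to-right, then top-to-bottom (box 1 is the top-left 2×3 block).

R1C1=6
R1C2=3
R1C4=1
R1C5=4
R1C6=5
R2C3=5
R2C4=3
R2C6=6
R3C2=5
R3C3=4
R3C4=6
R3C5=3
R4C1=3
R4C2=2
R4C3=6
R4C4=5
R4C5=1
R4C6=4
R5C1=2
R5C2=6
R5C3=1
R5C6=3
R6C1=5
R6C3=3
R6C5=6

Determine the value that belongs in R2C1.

Cell R2C1 itself could take any of {1, 4} by direct elimination.
Consider where 4 can go in column 1.
R3C1 is out (row 3 already has a 4).
So the only cell in column 1 that can hold 4 is R2C1.
Therefore R2C1 = 4.

4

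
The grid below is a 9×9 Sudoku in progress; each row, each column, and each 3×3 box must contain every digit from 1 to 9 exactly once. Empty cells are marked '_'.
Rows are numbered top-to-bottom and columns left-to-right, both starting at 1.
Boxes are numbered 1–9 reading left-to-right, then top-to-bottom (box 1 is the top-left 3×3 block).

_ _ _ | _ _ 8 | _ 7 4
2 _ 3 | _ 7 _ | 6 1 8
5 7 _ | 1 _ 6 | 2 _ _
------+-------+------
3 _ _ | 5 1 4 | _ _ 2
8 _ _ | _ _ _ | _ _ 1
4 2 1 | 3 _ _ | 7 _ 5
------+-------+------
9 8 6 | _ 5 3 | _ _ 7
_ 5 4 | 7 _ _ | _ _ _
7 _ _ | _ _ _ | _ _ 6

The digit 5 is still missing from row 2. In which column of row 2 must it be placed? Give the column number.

6

Consider where 5 can go in row 2.
r2c2 is out (column 2 already has a 5).
r2c4 is out (column 4 already has a 5).
So the only cell in row 2 that can hold 5 is r2c6.
That is column 6.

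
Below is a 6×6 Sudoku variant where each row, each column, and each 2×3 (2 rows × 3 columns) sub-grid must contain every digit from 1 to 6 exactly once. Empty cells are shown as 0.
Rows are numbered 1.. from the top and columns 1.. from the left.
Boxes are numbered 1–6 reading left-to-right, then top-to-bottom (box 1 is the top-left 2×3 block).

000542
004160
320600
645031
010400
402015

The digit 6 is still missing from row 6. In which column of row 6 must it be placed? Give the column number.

2

Consider where 6 can go in row 6.
row 6, column 4 is out (column 4 already has a 6).
So the only cell in row 6 that can hold 6 is row 6, column 2.
That is column 2.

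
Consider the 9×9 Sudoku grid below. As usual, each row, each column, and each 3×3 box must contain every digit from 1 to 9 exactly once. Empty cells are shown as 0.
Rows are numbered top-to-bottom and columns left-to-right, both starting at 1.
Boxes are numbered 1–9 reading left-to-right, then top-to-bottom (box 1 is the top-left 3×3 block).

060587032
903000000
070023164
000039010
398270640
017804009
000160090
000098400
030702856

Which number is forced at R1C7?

9

Row 1 already contains {2, 3, 5, 6, 7, 8}.
Column 7 already contains {1, 4, 6, 8}.
Its 3×3 block (box 3) already contains {1, 2, 3, 4, 6}.
The only value from 1–9 not eliminated is 9, so R1C7 = 9.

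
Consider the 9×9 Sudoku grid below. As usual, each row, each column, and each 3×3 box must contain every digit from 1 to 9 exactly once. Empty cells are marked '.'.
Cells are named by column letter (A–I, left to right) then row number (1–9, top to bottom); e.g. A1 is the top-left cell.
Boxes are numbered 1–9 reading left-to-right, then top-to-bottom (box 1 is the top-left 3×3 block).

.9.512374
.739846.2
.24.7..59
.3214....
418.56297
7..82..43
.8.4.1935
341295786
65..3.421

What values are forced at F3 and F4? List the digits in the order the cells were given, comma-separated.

For F3:
  Row 3 already contains {2, 4, 5, 7, 9}.
  Column F already contains {1, 2, 4, 5, 6}.
  Its 3×3 block (box 2) already contains {1, 2, 4, 5, 7, 8, 9}.
  The only value from 1–9 not eliminated is 3, so F3 = 3.
For F4:
  Consider where 7 can go in box 5.
  D5 is out (row 5 already has a 7).
  F6 is out (row 6 already has a 7).
  So the only cell in box 5 that can hold 7 is F4.
  So F4 = 7.

3,7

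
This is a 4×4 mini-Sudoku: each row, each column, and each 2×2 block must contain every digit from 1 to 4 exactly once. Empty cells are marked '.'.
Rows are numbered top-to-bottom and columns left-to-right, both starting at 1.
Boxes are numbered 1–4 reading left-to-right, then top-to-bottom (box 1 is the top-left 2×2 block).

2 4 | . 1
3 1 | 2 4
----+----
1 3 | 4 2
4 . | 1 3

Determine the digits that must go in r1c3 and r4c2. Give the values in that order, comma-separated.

For r1c3:
  Row 1 already contains {1, 2, 4}.
  Column 3 already contains {1, 2, 4}.
  Its 2×2 block (box 2) already contains {1, 2, 4}.
  The only value from 1–4 not eliminated is 3, so r1c3 = 3.
For r4c2:
  Row 4 already contains {1, 3, 4}.
  Column 2 already contains {1, 3, 4}.
  Its 2×2 block (box 3) already contains {1, 3, 4}.
  The only value from 1–4 not eliminated is 2, so r4c2 = 2.

3,2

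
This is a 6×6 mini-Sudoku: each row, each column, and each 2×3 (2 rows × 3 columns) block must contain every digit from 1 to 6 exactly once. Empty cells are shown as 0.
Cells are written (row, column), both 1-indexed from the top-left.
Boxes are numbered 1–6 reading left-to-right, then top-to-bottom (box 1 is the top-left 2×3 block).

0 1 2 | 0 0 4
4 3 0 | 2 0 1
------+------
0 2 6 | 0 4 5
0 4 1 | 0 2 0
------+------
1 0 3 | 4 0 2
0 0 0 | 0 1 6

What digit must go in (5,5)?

Row 5 already contains {1, 2, 3, 4}.
Column 5 already contains {1, 2, 4}.
Its 2×3 block (box 6) already contains {1, 2, 4, 6}.
The only value from 1–6 not eliminated is 5, so (5,5) = 5.

5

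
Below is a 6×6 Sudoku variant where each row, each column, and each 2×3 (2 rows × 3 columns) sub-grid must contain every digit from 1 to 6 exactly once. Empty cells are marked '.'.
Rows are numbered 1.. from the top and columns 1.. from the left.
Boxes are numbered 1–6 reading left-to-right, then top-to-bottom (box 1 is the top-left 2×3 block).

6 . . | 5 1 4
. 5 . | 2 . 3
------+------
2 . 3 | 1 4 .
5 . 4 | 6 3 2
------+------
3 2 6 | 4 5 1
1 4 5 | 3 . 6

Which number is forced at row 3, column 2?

6

Row 3 already contains {1, 2, 3, 4}.
Column 2 already contains {2, 4, 5}.
Its 2×3 block (box 3) already contains {2, 3, 4, 5}.
The only value from 1–6 not eliminated is 6, so row 3, column 2 = 6.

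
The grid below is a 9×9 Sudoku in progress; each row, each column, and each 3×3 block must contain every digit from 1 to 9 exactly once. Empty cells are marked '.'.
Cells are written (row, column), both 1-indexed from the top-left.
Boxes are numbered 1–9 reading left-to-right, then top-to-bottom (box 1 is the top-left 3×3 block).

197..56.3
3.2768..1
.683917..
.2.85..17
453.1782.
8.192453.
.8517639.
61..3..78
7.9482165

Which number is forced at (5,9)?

Cell (5,9) itself could take any of {6, 9} by direct elimination.
Consider where 9 can go in column 9.
(3,9) is out (row 3 already has a 9).
(6,9) is out (row 6 already has a 9).
(7,9) is out (row 7 already has a 9).
So the only cell in column 9 that can hold 9 is (5,9).
Therefore (5,9) = 9.

9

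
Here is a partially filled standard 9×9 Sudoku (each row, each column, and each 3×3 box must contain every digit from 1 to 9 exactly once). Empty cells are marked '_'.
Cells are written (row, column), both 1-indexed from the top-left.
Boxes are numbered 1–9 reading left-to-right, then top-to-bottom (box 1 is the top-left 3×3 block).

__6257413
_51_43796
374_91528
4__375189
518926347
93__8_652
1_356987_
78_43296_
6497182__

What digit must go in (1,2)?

Row 1 already contains {1, 2, 3, 4, 5, 6, 7}.
Column 2 already contains {1, 3, 4, 5, 7, 8}.
Its 3×3 block (box 1) already contains {1, 3, 4, 5, 6, 7}.
The only value from 1–9 not eliminated is 9, so (1,2) = 9.

9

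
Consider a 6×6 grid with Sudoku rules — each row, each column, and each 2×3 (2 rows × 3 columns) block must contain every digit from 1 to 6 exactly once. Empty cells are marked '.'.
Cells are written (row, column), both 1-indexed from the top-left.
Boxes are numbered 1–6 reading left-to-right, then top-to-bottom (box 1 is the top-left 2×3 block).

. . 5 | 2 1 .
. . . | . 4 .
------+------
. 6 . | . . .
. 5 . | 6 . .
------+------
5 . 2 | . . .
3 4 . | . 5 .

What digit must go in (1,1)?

Cell (1,1) itself could take any of {4, 6} by direct elimination.
Consider where 4 can go in row 1.
(1,2) is out (column 2 already has a 4).
(1,6) is out (box 2 already has a 4).
So the only cell in row 1 that can hold 4 is (1,1).
Therefore (1,1) = 4.

4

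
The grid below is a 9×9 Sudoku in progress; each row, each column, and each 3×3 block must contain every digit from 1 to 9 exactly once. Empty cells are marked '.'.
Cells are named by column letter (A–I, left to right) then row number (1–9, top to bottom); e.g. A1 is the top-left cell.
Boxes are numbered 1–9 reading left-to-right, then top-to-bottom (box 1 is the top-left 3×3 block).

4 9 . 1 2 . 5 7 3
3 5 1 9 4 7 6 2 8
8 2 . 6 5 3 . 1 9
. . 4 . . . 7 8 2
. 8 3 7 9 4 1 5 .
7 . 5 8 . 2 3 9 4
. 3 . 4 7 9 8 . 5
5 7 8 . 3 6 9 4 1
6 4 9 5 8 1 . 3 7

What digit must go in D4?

Row 4 already contains {2, 4, 7, 8}.
Column D already contains {1, 4, 5, 6, 7, 8, 9}.
Its 3×3 block (box 5) already contains {2, 4, 7, 8, 9}.
The only value from 1–9 not eliminated is 3, so D4 = 3.

3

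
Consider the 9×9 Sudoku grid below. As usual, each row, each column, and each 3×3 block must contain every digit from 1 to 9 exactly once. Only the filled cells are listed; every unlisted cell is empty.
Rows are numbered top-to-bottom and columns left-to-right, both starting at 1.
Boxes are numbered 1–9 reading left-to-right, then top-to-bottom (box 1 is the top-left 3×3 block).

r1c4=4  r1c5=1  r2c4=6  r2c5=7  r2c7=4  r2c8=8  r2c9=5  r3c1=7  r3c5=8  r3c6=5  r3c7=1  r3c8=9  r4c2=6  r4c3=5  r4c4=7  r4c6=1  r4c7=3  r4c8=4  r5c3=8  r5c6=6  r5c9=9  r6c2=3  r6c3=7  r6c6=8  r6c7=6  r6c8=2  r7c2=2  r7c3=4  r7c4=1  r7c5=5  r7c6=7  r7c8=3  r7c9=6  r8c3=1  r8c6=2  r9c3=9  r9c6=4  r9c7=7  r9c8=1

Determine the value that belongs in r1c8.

6

Cell r1c8 itself could take any of {6, 7} by direct elimination.
Consider where 6 can go in column 8.
r5c8 is out (row 5 already has a 6).
r8c8 is out (box 9 already has a 6).
So the only cell in column 8 that can hold 6 is r1c8.
Therefore r1c8 = 6.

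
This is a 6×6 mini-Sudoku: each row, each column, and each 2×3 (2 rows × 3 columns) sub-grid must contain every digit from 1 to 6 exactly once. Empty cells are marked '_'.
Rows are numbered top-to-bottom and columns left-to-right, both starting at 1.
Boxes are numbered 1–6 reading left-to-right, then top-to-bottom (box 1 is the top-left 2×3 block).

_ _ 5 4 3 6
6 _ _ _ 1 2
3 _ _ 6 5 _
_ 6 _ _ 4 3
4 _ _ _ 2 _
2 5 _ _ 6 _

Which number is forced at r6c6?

4

Cell r6c6 itself could take any of {1, 4} by direct elimination.
Consider where 4 can go in row 6.
r6c3 is out (box 5 already has a 4).
r6c4 is out (column 4 already has a 4).
So the only cell in row 6 that can hold 4 is r6c6.
Therefore r6c6 = 4.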